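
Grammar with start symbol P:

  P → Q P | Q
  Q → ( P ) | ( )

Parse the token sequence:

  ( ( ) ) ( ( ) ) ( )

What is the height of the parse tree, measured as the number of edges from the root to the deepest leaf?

[P [Q ( [P [Q ( )]] )] [P [Q ( [P [Q ( )]] )] [P [Q ( )]]]]

5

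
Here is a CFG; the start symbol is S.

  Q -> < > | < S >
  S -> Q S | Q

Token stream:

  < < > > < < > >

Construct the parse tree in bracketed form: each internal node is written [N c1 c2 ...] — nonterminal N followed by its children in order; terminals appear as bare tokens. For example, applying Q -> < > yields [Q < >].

[S [Q < [S [Q < >]] >] [S [Q < [S [Q < >]] >]]]

S
Q S
< S > S
< Q > S
< < > > S
< < > > Q
< < > > < S >
< < > > < Q >
< < > > < < > >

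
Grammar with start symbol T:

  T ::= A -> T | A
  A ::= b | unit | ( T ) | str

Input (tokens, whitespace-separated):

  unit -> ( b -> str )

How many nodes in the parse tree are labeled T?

[T [A unit] -> [T [A ( [T [A b] -> [T [A str]]] )]]]

4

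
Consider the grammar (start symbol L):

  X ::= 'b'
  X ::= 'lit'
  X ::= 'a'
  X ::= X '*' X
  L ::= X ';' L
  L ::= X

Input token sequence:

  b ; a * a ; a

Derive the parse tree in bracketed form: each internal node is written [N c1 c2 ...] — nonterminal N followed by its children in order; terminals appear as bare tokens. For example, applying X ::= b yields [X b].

L
X ; L
b ; L
b ; X ; L
b ; X * X ; L
b ; a * X ; L
b ; a * a ; L
b ; a * a ; X
b ; a * a ; a

[L [X b] ; [L [X [X a] * [X a]] ; [L [X a]]]]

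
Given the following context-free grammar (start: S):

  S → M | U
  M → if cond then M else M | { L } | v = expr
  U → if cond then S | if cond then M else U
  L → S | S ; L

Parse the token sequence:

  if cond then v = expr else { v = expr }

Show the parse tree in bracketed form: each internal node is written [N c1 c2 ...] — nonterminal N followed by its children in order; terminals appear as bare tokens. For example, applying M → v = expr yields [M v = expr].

[S [M if cond then [M v = expr] else [M { [L [S [M v = expr]]] }]]]

S
M
if cond then M else M
if cond then v = expr else M
if cond then v = expr else { L }
if cond then v = expr else { S }
if cond then v = expr else { M }
if cond then v = expr else { v = expr }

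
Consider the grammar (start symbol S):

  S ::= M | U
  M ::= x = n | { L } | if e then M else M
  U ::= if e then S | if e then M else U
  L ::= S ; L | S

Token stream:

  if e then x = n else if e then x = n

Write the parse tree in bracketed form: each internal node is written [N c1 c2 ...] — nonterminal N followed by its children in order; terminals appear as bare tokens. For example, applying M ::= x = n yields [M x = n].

[S [U if e then [M x = n] else [U if e then [S [M x = n]]]]]

S
U
if e then M else U
if e then x = n else U
if e then x = n else if e then S
if e then x = n else if e then M
if e then x = n else if e then x = n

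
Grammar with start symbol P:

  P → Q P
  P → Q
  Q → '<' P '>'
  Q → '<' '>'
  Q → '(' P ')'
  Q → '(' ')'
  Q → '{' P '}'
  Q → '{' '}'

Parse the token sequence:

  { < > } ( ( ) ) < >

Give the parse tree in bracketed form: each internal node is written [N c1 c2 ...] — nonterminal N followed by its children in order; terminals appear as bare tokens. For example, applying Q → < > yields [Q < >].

[P [Q { [P [Q < >]] }] [P [Q ( [P [Q ( )]] )] [P [Q < >]]]]

P
Q P
{ P } P
{ Q } P
{ < > } P
{ < > } Q P
{ < > } ( P ) P
{ < > } ( Q ) P
{ < > } ( ( ) ) P
{ < > } ( ( ) ) Q
{ < > } ( ( ) ) < >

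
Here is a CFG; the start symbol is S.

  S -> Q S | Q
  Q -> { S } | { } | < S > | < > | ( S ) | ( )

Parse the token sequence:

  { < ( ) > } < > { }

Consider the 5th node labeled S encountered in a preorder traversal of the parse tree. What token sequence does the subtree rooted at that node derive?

[S [Q { [S [Q < [S [Q ( )]] >]] }] [S [Q < >] [S [Q { }]]]]

{ }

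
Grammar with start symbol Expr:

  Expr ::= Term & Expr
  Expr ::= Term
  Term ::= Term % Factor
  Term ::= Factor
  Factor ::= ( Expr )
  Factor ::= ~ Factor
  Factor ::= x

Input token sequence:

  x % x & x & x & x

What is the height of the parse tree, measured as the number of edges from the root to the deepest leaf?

[Expr [Term [Term [Factor x]] % [Factor x]] & [Expr [Term [Factor x]] & [Expr [Term [Factor x]] & [Expr [Term [Factor x]]]]]]

6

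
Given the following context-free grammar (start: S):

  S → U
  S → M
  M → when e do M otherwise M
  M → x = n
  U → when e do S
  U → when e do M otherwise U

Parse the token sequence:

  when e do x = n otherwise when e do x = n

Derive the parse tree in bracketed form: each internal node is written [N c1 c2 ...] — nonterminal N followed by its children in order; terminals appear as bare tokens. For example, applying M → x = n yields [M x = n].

[S [U when e do [M x = n] otherwise [U when e do [S [M x = n]]]]]

S
U
when e do M otherwise U
when e do x = n otherwise U
when e do x = n otherwise when e do S
when e do x = n otherwise when e do M
when e do x = n otherwise when e do x = n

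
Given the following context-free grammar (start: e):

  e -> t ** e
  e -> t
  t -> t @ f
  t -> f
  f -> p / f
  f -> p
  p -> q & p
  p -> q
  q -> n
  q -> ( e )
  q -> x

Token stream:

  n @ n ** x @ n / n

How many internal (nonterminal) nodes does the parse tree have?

21

[e [t [t [f [p [q n]]]] @ [f [p [q n]]]] ** [e [t [t [f [p [q x]]]] @ [f [p [q n]] / [f [p [q n]]]]]]]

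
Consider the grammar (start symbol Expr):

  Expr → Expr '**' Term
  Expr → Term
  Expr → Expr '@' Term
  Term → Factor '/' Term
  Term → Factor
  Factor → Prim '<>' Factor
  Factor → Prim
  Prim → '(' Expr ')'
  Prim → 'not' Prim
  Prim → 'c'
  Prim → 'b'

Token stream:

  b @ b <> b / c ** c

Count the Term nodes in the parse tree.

[Expr [Expr [Expr [Term [Factor [Prim b]]]] @ [Term [Factor [Prim b] <> [Factor [Prim b]]] / [Term [Factor [Prim c]]]]] ** [Term [Factor [Prim c]]]]

4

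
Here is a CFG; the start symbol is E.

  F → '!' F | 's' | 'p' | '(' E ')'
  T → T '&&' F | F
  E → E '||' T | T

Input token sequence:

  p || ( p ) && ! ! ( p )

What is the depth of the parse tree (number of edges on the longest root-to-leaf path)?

8

[E [E [T [F p]]] || [T [T [F ( [E [T [F p]]] )]] && [F ! [F ! [F ( [E [T [F p]]] )]]]]]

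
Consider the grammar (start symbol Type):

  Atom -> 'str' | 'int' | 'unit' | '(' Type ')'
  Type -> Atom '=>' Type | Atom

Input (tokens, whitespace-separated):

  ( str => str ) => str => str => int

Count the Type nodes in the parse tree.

[Type [Atom ( [Type [Atom str] => [Type [Atom str]]] )] => [Type [Atom str] => [Type [Atom str] => [Type [Atom int]]]]]

6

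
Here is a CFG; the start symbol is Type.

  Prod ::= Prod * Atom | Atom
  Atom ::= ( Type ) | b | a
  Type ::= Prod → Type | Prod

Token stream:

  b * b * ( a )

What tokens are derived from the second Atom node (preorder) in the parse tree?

[Type [Prod [Prod [Prod [Atom b]] * [Atom b]] * [Atom ( [Type [Prod [Atom a]]] )]]]

b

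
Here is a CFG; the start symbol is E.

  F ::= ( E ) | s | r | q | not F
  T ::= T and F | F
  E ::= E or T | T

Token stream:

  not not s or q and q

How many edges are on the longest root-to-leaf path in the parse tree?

[E [E [T [F not [F not [F s]]]]] or [T [T [F q]] and [F q]]]

6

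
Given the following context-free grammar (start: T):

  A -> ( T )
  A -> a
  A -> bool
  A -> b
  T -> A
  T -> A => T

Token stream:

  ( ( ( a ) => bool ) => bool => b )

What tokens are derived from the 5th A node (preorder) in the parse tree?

bool

[T [A ( [T [A ( [T [A ( [T [A a]] )] => [T [A bool]]] )] => [T [A bool] => [T [A b]]]] )]]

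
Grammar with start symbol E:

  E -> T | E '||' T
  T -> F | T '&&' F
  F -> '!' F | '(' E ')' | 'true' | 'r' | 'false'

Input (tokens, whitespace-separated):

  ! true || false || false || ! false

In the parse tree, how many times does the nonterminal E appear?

4

[E [E [E [E [T [F ! [F true]]]] || [T [F false]]] || [T [F false]]] || [T [F ! [F false]]]]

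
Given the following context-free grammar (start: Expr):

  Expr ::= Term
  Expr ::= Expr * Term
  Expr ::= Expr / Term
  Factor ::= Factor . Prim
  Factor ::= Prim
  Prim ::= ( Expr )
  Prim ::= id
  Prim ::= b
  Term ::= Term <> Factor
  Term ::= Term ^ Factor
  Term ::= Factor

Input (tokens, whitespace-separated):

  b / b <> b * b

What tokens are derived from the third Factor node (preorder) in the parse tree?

[Expr [Expr [Expr [Term [Factor [Prim b]]]] / [Term [Term [Factor [Prim b]]] <> [Factor [Prim b]]]] * [Term [Factor [Prim b]]]]

b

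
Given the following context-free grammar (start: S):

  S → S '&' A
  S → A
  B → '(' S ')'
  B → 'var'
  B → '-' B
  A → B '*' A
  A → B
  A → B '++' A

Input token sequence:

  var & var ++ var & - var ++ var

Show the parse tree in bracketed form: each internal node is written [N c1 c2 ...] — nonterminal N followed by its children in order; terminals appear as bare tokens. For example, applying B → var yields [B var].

[S [S [S [A [B var]]] & [A [B var] ++ [A [B var]]]] & [A [B - [B var]] ++ [A [B var]]]]

S
S & A
S & A & A
A & A & A
B & A & A
var & A & A
var & B ++ A & A
var & var ++ A & A
var & var ++ B & A
var & var ++ var & A
var & var ++ var & B ++ A
var & var ++ var & - B ++ A
var & var ++ var & - var ++ A
var & var ++ var & - var ++ B
var & var ++ var & - var ++ var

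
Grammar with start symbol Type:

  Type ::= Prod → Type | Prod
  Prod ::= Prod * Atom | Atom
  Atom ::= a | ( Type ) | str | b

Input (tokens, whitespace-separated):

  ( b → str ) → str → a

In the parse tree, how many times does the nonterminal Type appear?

5

[Type [Prod [Atom ( [Type [Prod [Atom b]] → [Type [Prod [Atom str]]]] )]] → [Type [Prod [Atom str]] → [Type [Prod [Atom a]]]]]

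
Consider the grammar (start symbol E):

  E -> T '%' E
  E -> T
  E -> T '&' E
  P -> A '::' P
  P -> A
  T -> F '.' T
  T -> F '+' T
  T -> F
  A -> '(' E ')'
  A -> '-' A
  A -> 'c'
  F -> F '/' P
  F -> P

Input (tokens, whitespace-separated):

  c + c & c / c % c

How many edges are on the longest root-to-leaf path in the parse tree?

[E [T [F [P [A c]]] + [T [F [P [A c]]]]] & [E [T [F [F [P [A c]]] / [P [A c]]]] % [E [T [F [P [A c]]]]]]]

7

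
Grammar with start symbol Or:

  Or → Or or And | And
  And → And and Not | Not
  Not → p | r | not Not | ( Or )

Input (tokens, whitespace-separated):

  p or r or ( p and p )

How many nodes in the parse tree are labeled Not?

[Or [Or [Or [And [Not p]]] or [And [Not r]]] or [And [Not ( [Or [And [And [Not p]] and [Not p]]] )]]]

5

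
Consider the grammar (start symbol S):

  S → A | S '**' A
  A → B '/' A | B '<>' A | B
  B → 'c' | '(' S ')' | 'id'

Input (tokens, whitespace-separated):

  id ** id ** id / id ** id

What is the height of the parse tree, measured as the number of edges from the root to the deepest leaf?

[S [S [S [S [A [B id]]] ** [A [B id]]] ** [A [B id] / [A [B id]]]] ** [A [B id]]]

6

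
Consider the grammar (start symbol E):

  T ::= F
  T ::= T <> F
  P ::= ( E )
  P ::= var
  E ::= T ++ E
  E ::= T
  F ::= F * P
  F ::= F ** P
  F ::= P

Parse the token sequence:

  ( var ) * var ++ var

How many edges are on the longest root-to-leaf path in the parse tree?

9

[E [T [F [F [P ( [E [T [F [P var]]]] )]] * [P var]]] ++ [E [T [F [P var]]]]]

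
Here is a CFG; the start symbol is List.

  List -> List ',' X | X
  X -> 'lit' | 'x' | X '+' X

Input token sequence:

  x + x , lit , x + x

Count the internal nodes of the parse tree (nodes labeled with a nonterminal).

[List [List [List [X [X x] + [X x]]] , [X lit]] , [X [X x] + [X x]]]

10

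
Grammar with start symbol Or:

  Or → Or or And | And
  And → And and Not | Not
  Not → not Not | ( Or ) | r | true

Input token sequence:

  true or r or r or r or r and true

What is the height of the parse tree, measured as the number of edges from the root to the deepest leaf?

7

[Or [Or [Or [Or [Or [And [Not true]]] or [And [Not r]]] or [And [Not r]]] or [And [Not r]]] or [And [And [Not r]] and [Not true]]]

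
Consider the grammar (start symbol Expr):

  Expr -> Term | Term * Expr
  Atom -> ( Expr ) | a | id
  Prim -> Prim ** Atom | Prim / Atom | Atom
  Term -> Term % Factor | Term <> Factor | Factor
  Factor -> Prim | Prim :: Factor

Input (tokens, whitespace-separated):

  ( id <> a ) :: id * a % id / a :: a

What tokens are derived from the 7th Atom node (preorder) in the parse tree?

a

[Expr [Term [Factor [Prim [Atom ( [Expr [Term [Term [Factor [Prim [Atom id]]]] <> [Factor [Prim [Atom a]]]]] )]] :: [Factor [Prim [Atom id]]]]] * [Expr [Term [Term [Factor [Prim [Atom a]]]] % [Factor [Prim [Prim [Atom id]] / [Atom a]] :: [Factor [Prim [Atom a]]]]]]]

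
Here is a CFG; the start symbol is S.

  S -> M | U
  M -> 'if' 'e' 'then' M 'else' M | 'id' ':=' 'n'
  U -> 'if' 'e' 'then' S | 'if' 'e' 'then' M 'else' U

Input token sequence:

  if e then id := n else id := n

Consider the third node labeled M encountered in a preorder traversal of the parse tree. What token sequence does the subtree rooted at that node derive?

[S [M if e then [M id := n] else [M id := n]]]

id := n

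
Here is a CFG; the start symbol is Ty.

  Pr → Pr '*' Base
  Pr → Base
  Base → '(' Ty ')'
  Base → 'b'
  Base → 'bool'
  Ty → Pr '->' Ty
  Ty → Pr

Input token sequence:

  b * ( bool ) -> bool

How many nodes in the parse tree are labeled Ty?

[Ty [Pr [Pr [Base b]] * [Base ( [Ty [Pr [Base bool]]] )]] -> [Ty [Pr [Base bool]]]]

3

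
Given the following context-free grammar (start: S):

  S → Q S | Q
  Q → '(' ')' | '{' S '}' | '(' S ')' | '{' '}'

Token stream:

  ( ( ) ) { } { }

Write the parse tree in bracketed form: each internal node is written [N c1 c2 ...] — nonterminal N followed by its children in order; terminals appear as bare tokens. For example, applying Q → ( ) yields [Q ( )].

S
Q S
( S ) S
( Q ) S
( ( ) ) S
( ( ) ) Q S
( ( ) ) { } S
( ( ) ) { } Q
( ( ) ) { } { }

[S [Q ( [S [Q ( )]] )] [S [Q { }] [S [Q { }]]]]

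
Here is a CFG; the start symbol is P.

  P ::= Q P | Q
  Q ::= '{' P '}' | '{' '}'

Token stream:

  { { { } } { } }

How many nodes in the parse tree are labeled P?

[P [Q { [P [Q { [P [Q { }]] }] [P [Q { }]]] }]]

4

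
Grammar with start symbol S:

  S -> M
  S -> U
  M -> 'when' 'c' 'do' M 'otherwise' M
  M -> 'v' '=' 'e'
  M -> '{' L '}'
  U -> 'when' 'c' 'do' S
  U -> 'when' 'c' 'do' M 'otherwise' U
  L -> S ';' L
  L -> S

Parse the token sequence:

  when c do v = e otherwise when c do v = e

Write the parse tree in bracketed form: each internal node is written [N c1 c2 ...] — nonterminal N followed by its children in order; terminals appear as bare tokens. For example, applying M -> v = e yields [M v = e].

[S [U when c do [M v = e] otherwise [U when c do [S [M v = e]]]]]

S
U
when c do M otherwise U
when c do v = e otherwise U
when c do v = e otherwise when c do S
when c do v = e otherwise when c do M
when c do v = e otherwise when c do v = e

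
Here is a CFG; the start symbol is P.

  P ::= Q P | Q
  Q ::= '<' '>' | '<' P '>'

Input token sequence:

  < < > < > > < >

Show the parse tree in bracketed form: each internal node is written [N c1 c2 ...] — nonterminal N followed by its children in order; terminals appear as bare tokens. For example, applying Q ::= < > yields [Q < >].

P
Q P
< P > P
< Q P > P
< < > P > P
< < > Q > P
< < > < > > P
< < > < > > Q
< < > < > > < >

[P [Q < [P [Q < >] [P [Q < >]]] >] [P [Q < >]]]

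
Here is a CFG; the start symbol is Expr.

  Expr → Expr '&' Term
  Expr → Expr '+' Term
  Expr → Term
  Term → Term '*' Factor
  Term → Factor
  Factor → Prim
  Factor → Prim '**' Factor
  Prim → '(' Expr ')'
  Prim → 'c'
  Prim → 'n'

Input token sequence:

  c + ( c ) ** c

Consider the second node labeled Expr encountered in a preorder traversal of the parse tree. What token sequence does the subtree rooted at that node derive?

c

[Expr [Expr [Term [Factor [Prim c]]]] + [Term [Factor [Prim ( [Expr [Term [Factor [Prim c]]]] )] ** [Factor [Prim c]]]]]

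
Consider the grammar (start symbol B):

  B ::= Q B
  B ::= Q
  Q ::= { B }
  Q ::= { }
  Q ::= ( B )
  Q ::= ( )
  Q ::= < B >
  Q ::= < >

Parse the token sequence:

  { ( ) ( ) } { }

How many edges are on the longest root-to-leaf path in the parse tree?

5

[B [Q { [B [Q ( )] [B [Q ( )]]] }] [B [Q { }]]]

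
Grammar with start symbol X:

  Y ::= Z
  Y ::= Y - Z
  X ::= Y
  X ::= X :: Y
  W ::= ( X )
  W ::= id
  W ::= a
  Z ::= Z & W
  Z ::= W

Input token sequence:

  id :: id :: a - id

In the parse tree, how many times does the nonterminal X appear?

3

[X [X [X [Y [Z [W id]]]] :: [Y [Z [W id]]]] :: [Y [Y [Z [W a]]] - [Z [W id]]]]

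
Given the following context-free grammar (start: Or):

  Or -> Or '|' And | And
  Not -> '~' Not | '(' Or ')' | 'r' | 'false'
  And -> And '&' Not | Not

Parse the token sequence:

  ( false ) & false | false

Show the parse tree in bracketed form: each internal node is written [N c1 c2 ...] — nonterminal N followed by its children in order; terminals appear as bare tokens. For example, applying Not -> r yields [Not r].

[Or [Or [And [And [Not ( [Or [And [Not false]]] )]] & [Not false]]] | [And [Not false]]]

Or
Or | And
And | And
And & Not | And
Not & Not | And
( Or ) & Not | And
( And ) & Not | And
( Not ) & Not | And
( false ) & Not | And
( false ) & false | And
( false ) & false | Not
( false ) & false | false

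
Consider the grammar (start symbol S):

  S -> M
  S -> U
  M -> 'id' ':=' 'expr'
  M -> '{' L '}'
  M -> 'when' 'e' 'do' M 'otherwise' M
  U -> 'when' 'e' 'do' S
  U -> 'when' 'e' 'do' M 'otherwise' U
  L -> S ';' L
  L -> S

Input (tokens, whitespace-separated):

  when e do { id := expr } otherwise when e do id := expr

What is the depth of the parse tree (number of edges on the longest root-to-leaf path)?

[S [U when e do [M { [L [S [M id := expr]]] }] otherwise [U when e do [S [M id := expr]]]]]

6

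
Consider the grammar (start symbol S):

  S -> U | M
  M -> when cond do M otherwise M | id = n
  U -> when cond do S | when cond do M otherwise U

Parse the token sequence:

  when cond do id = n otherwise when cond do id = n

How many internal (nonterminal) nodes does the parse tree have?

6

[S [U when cond do [M id = n] otherwise [U when cond do [S [M id = n]]]]]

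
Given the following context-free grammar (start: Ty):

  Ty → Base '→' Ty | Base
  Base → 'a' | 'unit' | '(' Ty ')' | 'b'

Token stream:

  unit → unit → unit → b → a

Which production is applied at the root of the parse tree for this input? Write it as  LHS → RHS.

Ty → Base '→' Ty

[Ty [Base unit] → [Ty [Base unit] → [Ty [Base unit] → [Ty [Base b] → [Ty [Base a]]]]]]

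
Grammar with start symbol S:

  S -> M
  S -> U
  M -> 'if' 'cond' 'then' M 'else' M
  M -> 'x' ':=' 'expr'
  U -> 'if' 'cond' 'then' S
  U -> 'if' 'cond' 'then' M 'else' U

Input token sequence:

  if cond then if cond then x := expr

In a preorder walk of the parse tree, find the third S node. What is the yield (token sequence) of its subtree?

[S [U if cond then [S [U if cond then [S [M x := expr]]]]]]

x := expr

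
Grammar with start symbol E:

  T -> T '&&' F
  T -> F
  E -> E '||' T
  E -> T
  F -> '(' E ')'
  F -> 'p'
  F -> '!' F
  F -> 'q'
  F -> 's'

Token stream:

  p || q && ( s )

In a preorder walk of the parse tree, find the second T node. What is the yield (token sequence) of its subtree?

[E [E [T [F p]]] || [T [T [F q]] && [F ( [E [T [F s]]] )]]]

q && ( s )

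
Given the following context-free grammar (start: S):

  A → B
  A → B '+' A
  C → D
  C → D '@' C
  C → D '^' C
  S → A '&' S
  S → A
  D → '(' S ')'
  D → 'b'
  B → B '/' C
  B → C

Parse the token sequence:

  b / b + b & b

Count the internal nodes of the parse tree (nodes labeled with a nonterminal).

[S [A [B [B [C [D b]]] / [C [D b]]] + [A [B [C [D b]]]]] & [S [A [B [C [D b]]]]]]

17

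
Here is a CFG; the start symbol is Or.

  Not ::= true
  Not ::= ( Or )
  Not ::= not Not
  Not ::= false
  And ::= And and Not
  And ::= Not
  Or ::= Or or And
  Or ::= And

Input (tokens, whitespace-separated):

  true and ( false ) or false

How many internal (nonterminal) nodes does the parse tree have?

[Or [Or [And [And [Not true]] and [Not ( [Or [And [Not false]]] )]]] or [And [Not false]]]

11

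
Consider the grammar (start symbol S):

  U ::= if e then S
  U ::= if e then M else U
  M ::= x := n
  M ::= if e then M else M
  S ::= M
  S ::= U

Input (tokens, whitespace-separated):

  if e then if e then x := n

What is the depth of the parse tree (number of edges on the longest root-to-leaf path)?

[S [U if e then [S [U if e then [S [M x := n]]]]]]

6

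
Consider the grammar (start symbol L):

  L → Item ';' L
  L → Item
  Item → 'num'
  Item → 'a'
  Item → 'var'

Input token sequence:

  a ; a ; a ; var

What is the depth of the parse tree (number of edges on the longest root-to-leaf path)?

[L [Item a] ; [L [Item a] ; [L [Item a] ; [L [Item var]]]]]

5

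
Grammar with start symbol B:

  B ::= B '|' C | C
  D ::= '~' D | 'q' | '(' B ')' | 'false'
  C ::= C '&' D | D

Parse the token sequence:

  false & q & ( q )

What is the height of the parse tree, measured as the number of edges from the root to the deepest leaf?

6

[B [C [C [C [D false]] & [D q]] & [D ( [B [C [D q]]] )]]]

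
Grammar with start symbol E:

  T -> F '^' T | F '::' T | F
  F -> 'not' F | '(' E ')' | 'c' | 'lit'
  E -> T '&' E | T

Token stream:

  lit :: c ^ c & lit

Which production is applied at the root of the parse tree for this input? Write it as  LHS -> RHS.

[E [T [F lit] :: [T [F c] ^ [T [F c]]]] & [E [T [F lit]]]]

E -> T '&' E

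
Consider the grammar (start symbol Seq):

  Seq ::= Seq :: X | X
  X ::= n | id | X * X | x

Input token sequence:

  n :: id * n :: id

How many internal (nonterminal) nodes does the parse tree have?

[Seq [Seq [Seq [X n]] :: [X [X id] * [X n]]] :: [X id]]

8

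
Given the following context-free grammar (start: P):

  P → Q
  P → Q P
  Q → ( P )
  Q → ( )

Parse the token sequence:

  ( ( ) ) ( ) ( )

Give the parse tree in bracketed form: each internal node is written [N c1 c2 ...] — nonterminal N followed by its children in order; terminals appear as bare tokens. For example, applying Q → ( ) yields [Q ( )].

[P [Q ( [P [Q ( )]] )] [P [Q ( )] [P [Q ( )]]]]

P
Q P
( P ) P
( Q ) P
( ( ) ) P
( ( ) ) Q P
( ( ) ) ( ) P
( ( ) ) ( ) Q
( ( ) ) ( ) ( )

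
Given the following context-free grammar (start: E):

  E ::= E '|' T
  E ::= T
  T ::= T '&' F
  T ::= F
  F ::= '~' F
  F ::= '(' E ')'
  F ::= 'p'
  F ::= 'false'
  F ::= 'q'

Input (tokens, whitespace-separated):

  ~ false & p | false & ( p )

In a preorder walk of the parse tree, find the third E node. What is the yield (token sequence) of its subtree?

[E [E [T [T [F ~ [F false]]] & [F p]]] | [T [T [F false]] & [F ( [E [T [F p]]] )]]]

p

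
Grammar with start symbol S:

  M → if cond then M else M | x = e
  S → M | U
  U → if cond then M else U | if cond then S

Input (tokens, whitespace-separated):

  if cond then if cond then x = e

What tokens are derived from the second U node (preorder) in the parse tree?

[S [U if cond then [S [U if cond then [S [M x = e]]]]]]

if cond then x = e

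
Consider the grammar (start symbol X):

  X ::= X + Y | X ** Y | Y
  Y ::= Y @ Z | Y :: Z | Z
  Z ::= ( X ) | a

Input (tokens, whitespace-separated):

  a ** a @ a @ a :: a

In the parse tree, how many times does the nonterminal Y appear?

5

[X [X [Y [Z a]]] ** [Y [Y [Y [Y [Z a]] @ [Z a]] @ [Z a]] :: [Z a]]]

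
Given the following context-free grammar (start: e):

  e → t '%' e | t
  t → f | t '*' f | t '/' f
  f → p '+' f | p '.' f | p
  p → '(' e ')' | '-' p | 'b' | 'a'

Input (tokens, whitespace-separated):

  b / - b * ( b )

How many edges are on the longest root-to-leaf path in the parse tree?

[e [t [t [t [f [p b]]] / [f [p - [p b]]]] * [f [p ( [e [t [f [p b]]]] )]]]]

8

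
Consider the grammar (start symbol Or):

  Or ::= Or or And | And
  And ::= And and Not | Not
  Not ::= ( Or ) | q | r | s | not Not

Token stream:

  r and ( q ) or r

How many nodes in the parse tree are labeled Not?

[Or [Or [And [And [Not r]] and [Not ( [Or [And [Not q]]] )]]] or [And [Not r]]]

4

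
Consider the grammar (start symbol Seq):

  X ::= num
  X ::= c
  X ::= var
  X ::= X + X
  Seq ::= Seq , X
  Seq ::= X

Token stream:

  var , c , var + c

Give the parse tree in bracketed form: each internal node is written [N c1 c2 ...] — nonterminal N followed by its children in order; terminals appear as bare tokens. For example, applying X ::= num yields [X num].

Seq
Seq , X
Seq , X , X
X , X , X
var , X , X
var , c , X
var , c , X + X
var , c , var + X
var , c , var + c

[Seq [Seq [Seq [X var]] , [X c]] , [X [X var] + [X c]]]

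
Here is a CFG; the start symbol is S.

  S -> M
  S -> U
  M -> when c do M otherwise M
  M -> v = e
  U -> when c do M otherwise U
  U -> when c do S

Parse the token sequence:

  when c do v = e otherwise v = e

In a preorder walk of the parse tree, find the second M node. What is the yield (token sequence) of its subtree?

v = e

[S [M when c do [M v = e] otherwise [M v = e]]]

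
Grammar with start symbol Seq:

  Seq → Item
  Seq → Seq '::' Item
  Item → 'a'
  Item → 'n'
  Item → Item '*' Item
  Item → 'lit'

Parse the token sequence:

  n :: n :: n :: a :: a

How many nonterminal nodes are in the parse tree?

10

[Seq [Seq [Seq [Seq [Seq [Item n]] :: [Item n]] :: [Item n]] :: [Item a]] :: [Item a]]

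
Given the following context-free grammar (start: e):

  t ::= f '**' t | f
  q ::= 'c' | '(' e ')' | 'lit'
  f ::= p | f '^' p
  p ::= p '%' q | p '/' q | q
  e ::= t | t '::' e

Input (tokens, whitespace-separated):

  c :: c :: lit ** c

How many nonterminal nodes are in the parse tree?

19

[e [t [f [p [q c]]]] :: [e [t [f [p [q c]]]] :: [e [t [f [p [q lit]]] ** [t [f [p [q c]]]]]]]]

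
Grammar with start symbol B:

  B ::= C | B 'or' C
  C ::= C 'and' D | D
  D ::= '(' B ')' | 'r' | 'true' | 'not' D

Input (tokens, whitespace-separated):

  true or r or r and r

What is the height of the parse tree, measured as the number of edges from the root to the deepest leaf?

[B [B [B [C [D true]]] or [C [D r]]] or [C [C [D r]] and [D r]]]

5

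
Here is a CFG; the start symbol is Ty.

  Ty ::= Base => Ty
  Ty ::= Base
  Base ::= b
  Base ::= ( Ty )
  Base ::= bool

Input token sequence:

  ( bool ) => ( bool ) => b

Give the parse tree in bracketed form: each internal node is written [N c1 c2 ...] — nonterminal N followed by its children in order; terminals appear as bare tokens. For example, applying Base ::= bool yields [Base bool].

Ty
Base => Ty
( Ty ) => Ty
( Base ) => Ty
( bool ) => Ty
( bool ) => Base => Ty
( bool ) => ( Ty ) => Ty
( bool ) => ( Base ) => Ty
( bool ) => ( bool ) => Ty
( bool ) => ( bool ) => Base
( bool ) => ( bool ) => b

[Ty [Base ( [Ty [Base bool]] )] => [Ty [Base ( [Ty [Base bool]] )] => [Ty [Base b]]]]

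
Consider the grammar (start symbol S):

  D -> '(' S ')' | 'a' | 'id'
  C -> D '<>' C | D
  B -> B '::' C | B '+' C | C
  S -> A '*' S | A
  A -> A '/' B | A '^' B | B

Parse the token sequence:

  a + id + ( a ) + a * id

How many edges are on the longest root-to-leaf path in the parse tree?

11

[S [A [B [B [B [B [C [D a]]] + [C [D id]]] + [C [D ( [S [A [B [C [D a]]]]] )]]] + [C [D a]]]] * [S [A [B [C [D id]]]]]]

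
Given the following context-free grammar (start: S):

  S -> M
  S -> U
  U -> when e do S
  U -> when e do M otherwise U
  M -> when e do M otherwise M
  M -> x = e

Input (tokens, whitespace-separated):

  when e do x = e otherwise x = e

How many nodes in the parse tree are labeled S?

1

[S [M when e do [M x = e] otherwise [M x = e]]]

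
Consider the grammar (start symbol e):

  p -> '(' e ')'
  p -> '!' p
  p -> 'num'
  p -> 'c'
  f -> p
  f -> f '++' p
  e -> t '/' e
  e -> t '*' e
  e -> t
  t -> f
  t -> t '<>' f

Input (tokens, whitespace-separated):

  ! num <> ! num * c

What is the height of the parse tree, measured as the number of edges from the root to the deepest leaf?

6

[e [t [t [f [p ! [p num]]]] <> [f [p ! [p num]]]] * [e [t [f [p c]]]]]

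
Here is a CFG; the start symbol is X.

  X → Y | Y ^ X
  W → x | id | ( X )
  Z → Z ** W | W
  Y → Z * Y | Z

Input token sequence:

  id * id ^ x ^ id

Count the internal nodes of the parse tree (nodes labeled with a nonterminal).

[X [Y [Z [W id]] * [Y [Z [W id]]]] ^ [X [Y [Z [W x]]] ^ [X [Y [Z [W id]]]]]]

15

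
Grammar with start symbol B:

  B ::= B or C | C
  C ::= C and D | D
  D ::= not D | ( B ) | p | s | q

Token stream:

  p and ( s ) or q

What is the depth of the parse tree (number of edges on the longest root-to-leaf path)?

7

[B [B [C [C [D p]] and [D ( [B [C [D s]]] )]]] or [C [D q]]]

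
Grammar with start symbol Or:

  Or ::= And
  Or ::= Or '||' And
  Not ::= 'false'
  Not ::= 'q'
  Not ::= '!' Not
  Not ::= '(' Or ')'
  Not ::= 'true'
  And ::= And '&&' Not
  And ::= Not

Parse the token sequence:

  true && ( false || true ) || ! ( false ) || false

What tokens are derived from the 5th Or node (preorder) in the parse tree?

[Or [Or [Or [And [And [Not true]] && [Not ( [Or [Or [And [Not false]]] || [And [Not true]]] )]]] || [And [Not ! [Not ( [Or [And [Not false]]] )]]]] || [And [Not false]]]

false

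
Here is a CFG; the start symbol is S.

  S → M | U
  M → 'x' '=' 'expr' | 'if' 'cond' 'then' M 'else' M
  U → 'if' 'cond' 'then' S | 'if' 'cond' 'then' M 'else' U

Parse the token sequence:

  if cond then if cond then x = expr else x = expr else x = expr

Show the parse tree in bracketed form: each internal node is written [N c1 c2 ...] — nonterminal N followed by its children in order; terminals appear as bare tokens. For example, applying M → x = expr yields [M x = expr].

[S [M if cond then [M if cond then [M x = expr] else [M x = expr]] else [M x = expr]]]

S
M
if cond then M else M
if cond then if cond then M else M else M
if cond then if cond then x = expr else M else M
if cond then if cond then x = expr else x = expr else M
if cond then if cond then x = expr else x = expr else x = expr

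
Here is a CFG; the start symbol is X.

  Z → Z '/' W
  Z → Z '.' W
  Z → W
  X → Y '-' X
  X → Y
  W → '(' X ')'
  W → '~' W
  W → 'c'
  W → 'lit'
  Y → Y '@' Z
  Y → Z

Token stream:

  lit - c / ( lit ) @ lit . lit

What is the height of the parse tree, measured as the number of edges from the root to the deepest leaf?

[X [Y [Z [W lit]]] - [X [Y [Y [Z [Z [W c]] / [W ( [X [Y [Z [W lit]]]] )]]] @ [Z [Z [W lit]] . [W lit]]]]]

10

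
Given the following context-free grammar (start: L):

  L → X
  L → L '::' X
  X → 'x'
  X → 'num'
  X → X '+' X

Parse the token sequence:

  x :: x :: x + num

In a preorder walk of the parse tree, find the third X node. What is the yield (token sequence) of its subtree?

[L [L [L [X x]] :: [X x]] :: [X [X x] + [X num]]]

x + num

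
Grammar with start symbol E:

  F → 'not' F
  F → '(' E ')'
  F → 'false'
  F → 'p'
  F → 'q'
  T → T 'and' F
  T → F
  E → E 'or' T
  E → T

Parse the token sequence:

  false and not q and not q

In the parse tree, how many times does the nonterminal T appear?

3

[E [T [T [T [F false]] and [F not [F q]]] and [F not [F q]]]]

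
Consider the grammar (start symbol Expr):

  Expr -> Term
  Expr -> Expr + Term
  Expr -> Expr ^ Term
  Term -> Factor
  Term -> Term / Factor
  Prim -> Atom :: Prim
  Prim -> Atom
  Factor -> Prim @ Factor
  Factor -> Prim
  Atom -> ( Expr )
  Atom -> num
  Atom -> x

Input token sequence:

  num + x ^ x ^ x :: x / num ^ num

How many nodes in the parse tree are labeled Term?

6

[Expr [Expr [Expr [Expr [Expr [Term [Factor [Prim [Atom num]]]]] + [Term [Factor [Prim [Atom x]]]]] ^ [Term [Factor [Prim [Atom x]]]]] ^ [Term [Term [Factor [Prim [Atom x] :: [Prim [Atom x]]]]] / [Factor [Prim [Atom num]]]]] ^ [Term [Factor [Prim [Atom num]]]]]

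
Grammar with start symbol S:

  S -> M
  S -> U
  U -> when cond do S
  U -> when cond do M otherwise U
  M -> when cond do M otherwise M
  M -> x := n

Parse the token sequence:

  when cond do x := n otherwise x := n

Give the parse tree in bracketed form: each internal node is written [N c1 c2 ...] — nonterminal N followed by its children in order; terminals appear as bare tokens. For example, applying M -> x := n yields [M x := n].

[S [M when cond do [M x := n] otherwise [M x := n]]]

S
M
when cond do M otherwise M
when cond do x := n otherwise M
when cond do x := n otherwise x := n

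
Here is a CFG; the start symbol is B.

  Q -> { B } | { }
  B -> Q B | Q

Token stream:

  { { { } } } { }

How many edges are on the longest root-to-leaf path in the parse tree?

6

[B [Q { [B [Q { [B [Q { }]] }]] }] [B [Q { }]]]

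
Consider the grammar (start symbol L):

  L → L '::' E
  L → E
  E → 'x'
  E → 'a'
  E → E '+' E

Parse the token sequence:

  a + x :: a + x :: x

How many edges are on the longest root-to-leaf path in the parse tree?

[L [L [L [E [E a] + [E x]]] :: [E [E a] + [E x]]] :: [E x]]

5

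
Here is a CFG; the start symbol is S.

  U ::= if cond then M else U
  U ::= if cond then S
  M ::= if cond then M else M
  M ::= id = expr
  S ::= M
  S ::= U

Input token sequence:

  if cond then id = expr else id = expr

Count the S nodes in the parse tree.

1

[S [M if cond then [M id = expr] else [M id = expr]]]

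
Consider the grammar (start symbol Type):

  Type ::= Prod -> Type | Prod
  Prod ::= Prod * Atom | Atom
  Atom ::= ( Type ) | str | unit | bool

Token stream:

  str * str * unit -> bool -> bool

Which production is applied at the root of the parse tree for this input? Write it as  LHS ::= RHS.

[Type [Prod [Prod [Prod [Atom str]] * [Atom str]] * [Atom unit]] -> [Type [Prod [Atom bool]] -> [Type [Prod [Atom bool]]]]]

Type ::= Prod -> Type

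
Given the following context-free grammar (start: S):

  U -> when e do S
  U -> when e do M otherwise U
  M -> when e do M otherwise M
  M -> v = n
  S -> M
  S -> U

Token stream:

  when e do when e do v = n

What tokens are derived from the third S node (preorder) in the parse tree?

v = n

[S [U when e do [S [U when e do [S [M v = n]]]]]]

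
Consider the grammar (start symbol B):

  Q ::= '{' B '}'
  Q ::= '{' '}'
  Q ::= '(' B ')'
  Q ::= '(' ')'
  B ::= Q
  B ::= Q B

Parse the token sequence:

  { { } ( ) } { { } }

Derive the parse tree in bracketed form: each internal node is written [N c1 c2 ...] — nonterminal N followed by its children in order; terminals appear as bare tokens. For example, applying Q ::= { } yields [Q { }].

B
Q B
{ B } B
{ Q B } B
{ { } B } B
{ { } Q } B
{ { } ( ) } B
{ { } ( ) } Q
{ { } ( ) } { B }
{ { } ( ) } { Q }
{ { } ( ) } { { } }

[B [Q { [B [Q { }] [B [Q ( )]]] }] [B [Q { [B [Q { }]] }]]]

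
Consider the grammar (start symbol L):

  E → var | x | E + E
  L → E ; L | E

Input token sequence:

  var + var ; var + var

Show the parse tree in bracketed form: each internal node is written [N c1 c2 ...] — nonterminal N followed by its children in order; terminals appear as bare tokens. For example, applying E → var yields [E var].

[L [E [E var] + [E var]] ; [L [E [E var] + [E var]]]]

L
E ; L
E + E ; L
var + E ; L
var + var ; L
var + var ; E
var + var ; E + E
var + var ; var + E
var + var ; var + var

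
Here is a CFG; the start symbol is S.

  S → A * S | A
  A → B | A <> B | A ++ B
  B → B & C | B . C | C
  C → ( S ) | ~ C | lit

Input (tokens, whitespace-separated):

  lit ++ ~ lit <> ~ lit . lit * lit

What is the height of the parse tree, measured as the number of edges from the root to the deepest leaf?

[S [A [A [A [B [C lit]]] ++ [B [C ~ [C lit]]]] <> [B [B [C ~ [C lit]]] . [C lit]]] * [S [A [B [C lit]]]]]

6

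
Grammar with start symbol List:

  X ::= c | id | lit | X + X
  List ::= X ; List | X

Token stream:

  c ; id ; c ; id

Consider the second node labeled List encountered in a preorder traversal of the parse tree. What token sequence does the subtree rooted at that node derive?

id ; c ; id

[List [X c] ; [List [X id] ; [List [X c] ; [List [X id]]]]]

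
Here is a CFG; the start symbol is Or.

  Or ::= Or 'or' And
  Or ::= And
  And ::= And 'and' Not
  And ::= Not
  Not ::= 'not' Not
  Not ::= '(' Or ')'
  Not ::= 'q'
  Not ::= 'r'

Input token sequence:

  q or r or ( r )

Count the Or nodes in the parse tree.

4

[Or [Or [Or [And [Not q]]] or [And [Not r]]] or [And [Not ( [Or [And [Not r]]] )]]]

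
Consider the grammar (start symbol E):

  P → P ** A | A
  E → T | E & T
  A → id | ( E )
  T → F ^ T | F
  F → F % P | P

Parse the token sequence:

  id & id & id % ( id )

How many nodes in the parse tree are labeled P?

5

[E [E [E [T [F [P [A id]]]]] & [T [F [P [A id]]]]] & [T [F [F [P [A id]]] % [P [A ( [E [T [F [P [A id]]]]] )]]]]]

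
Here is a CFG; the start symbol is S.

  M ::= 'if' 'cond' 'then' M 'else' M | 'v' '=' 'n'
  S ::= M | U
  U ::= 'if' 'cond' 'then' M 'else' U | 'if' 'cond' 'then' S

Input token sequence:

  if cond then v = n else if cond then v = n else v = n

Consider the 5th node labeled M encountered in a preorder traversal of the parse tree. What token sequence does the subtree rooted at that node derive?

[S [M if cond then [M v = n] else [M if cond then [M v = n] else [M v = n]]]]

v = n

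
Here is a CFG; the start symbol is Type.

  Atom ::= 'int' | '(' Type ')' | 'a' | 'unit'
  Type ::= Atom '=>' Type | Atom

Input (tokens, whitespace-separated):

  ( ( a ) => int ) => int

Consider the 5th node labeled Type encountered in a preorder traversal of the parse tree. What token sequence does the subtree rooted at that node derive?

[Type [Atom ( [Type [Atom ( [Type [Atom a]] )] => [Type [Atom int]]] )] => [Type [Atom int]]]

int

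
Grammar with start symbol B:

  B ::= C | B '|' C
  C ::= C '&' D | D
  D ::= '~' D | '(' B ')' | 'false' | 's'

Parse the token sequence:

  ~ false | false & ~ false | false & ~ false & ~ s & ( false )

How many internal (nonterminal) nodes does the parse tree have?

24

[B [B [B [C [D ~ [D false]]]] | [C [C [D false]] & [D ~ [D false]]]] | [C [C [C [C [D false]] & [D ~ [D false]]] & [D ~ [D s]]] & [D ( [B [C [D false]]] )]]]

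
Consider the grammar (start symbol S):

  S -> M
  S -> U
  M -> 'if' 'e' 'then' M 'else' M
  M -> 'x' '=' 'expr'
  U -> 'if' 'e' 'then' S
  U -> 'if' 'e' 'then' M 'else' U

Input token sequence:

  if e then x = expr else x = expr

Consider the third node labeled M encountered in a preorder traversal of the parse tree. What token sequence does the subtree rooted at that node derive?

[S [M if e then [M x = expr] else [M x = expr]]]

x = expr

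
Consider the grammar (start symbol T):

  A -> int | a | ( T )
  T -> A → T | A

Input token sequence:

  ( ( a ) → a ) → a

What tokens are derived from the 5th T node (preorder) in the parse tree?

a

[T [A ( [T [A ( [T [A a]] )] → [T [A a]]] )] → [T [A a]]]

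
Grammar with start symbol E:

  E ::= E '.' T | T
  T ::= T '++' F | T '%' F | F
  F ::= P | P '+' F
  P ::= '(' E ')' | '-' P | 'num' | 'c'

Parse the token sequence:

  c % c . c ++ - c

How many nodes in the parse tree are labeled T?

4

[E [E [T [T [F [P c]]] % [F [P c]]]] . [T [T [F [P c]]] ++ [F [P - [P c]]]]]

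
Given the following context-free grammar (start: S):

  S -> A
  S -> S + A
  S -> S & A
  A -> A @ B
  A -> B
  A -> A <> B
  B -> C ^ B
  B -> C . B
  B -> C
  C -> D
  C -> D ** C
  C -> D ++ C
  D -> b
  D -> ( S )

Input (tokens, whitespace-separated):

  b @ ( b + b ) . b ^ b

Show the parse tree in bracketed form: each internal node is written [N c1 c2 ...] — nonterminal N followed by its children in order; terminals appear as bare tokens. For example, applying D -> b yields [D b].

[S [A [A [B [C [D b]]]] @ [B [C [D ( [S [S [A [B [C [D b]]]]] + [A [B [C [D b]]]]] )]] . [B [C [D b]] ^ [B [C [D b]]]]]]]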